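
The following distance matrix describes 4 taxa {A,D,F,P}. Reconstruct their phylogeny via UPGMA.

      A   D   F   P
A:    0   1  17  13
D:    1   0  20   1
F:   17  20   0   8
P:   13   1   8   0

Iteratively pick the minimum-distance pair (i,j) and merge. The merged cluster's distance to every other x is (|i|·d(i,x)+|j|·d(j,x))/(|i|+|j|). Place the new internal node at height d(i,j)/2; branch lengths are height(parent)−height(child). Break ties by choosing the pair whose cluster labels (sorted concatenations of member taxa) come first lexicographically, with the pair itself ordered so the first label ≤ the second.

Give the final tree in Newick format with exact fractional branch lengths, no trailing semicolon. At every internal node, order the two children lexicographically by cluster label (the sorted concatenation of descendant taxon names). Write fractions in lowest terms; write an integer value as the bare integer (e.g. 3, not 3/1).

step 1: merge (A,D) at d=1; branch lengths A→1/2, D→1/2; new cluster AD
  updated: d(AD,F)=37/2, d(AD,P)=7
step 2: merge (AD,P) at d=7; branch lengths AD→3, P→7/2; new cluster ADP
  updated: d(ADP,F)=15
step 3: merge (ADP,F) at d=15; branch lengths ADP→4, F→15/2; new cluster ADFP
final tree: (((A:1/2,D:1/2):3,P:7/2):4,F:15/2)
total length: 19

(((A:1/2,D:1/2):3,P:7/2):4,F:15/2)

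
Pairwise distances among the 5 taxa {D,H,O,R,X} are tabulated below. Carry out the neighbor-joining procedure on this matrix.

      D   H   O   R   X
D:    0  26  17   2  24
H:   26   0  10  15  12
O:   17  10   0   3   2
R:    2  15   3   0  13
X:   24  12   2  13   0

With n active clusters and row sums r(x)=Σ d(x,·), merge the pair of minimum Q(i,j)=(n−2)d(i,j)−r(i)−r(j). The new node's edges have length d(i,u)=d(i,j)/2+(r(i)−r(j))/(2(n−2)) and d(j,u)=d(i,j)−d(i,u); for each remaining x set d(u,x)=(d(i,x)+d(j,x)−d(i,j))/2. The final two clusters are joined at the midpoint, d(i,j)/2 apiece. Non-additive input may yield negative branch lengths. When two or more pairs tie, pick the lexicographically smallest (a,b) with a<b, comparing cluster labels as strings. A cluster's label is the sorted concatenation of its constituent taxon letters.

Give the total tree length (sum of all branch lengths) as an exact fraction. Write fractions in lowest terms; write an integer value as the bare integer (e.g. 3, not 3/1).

iteration 1: select D,R (d=2, Q=-96); attach at lengths (7, -5); label the merged cluster DR
  updated: d(DR,H)=39/2, d(DR,O)=9, d(DR,X)=35/2
iteration 2: select DR,O (d=9, Q=-49); attach at lengths (43/4, -7/4); label the merged cluster DOR
  updated: d(DOR,H)=41/4, d(DOR,X)=21/4
iteration 3: select DOR,H (d=41/4, Q=-55/2); attach at lengths (7/4, 17/2); label the merged cluster DHOR
  updated: d(DHOR,X)=7/2
iteration 4: select DHOR,X (d=7/2); attach at lengths (7/4, 7/4); label the merged cluster DHORX
final tree: ((((D:7,R:-5):43/4,O:-7/4):7/4,H:17/2):7/4,X:7/4)
total length: 99/4

99/4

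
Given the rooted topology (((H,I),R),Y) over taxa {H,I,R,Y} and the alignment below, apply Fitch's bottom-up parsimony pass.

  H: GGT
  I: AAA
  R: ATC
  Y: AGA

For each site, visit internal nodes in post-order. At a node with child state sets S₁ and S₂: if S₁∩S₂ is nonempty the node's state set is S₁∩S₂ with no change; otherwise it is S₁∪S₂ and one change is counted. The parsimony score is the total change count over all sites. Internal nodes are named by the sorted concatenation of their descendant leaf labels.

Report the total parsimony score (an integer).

5

[col 0] HI: children H:{G}, I:{A} ∪→ {A,G}; cost 1
[col 0] HIR: children HI:{A,G}, R:{A} ∩→ {A}; cost 0
[col 0] HIRY: children HIR:{A}, Y:{A} ∩→ {A}; cost 0
[col 1] HI: children H:{G}, I:{A} ∪→ {A,G}; cost 1
[col 1] HIR: children HI:{A,G}, R:{T} ∪→ {A,G,T}; cost 1
[col 1] HIRY: children HIR:{A,G,T}, Y:{G} ∩→ {G}; cost 0
[col 2] HI: children H:{T}, I:{A} ∪→ {A,T}; cost 1
[col 2] HIR: children HI:{A,T}, R:{C} ∪→ {A,C,T}; cost 1
[col 2] HIRY: children HIR:{A,C,T}, Y:{A} ∩→ {A}; cost 0
per-site changes: [1, 2, 2]; total = 5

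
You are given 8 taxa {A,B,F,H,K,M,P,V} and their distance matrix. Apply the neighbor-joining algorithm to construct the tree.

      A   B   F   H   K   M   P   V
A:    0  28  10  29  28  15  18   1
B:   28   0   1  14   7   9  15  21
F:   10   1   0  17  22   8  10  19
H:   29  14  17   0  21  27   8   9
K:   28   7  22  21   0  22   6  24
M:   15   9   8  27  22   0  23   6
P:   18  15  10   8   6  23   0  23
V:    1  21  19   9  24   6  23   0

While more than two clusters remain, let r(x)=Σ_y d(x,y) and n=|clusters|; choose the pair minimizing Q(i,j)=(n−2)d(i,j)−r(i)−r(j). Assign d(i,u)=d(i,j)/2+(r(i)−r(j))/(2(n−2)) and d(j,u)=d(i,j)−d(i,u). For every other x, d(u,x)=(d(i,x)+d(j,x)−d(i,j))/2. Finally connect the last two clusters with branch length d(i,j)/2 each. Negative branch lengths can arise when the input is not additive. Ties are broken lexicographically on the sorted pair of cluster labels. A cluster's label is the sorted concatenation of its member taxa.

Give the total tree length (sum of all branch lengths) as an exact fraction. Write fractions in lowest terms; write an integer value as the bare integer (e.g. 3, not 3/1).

iteration 1: select A,V (d=1, Q=-226); attach at lengths (8/3, -5/3); label the merged cluster AV
  updated: d(AV,B)=24, d(AV,F)=14, d(AV,H)=37/2, d(AV,K)=51/2, d(AV,M)=10, d(AV,P)=20
iteration 2: select AV,M (d=10, Q=-161); attach at lengths (63/10, 37/10); label the merged cluster AMV
  updated: d(AMV,B)=23/2, d(AMV,F)=6, d(AMV,H)=71/4, d(AMV,K)=75/4, d(AMV,P)=33/2
iteration 3: select K,P (d=6, Q=-425/4); attach at lengths (173/32, 19/32); label the merged cluster KP
  updated: d(AMV,KP)=117/8, d(B,KP)=8, d(F,KP)=13, d(H,KP)=23/2
iteration 4: select H,KP (d=23/2, Q=-583/8); attach at lengths (127/16, 57/16); label the merged cluster HKP
  updated: d(AMV,HKP)=167/16, d(B,HKP)=21/4, d(F,HKP)=37/4
iteration 5: select AMV,F (d=6, Q=-515/16); attach at lengths (379/64, 5/64); label the merged cluster AFMV
  updated: d(AFMV,B)=13/4, d(AFMV,HKP)=219/32
iteration 6: select AFMV,B (d=13/4, Q=-491/32); attach at lengths (155/64, 53/64); label the merged cluster ABFMV
  updated: d(ABFMV,HKP)=283/64
iteration 7: select ABFMV,HKP (d=283/64); attach at lengths (283/128, 283/128); label the merged cluster ABFHKMPV
final tree: (((((A:8/3,V:-5/3):63/10,M:37/10):379/64,F:5/64):155/64,B:53/64):283/128,(H:127/16,(K:173/32,P:19/32):57/16):283/128)
total length: 2699/64

2699/64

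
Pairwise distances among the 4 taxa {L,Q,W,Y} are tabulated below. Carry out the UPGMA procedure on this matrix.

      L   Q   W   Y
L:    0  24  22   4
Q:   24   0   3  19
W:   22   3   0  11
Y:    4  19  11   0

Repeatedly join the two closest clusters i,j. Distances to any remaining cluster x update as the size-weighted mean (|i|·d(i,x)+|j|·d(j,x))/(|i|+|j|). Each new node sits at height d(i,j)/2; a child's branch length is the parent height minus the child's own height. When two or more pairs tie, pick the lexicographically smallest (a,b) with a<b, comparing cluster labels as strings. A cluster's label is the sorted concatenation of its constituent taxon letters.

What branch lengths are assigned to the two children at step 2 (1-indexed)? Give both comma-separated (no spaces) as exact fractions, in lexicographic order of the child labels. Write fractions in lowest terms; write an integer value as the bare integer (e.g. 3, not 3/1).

2,2

step 1: merge (Q,W) at d=3; branch lengths Q→3/2, W→3/2; new cluster QW
  updated: d(L,QW)=23, d(QW,Y)=15
step 2: merge (L,Y) at d=4; branch lengths L→2, Y→2; new cluster LY
  updated: d(LY,QW)=19
step 3: merge (LY,QW) at d=19; branch lengths LY→15/2, QW→8; new cluster LQWY
final tree: ((L:2,Y:2):15/2,(Q:3/2,W:3/2):8)
total length: 45/2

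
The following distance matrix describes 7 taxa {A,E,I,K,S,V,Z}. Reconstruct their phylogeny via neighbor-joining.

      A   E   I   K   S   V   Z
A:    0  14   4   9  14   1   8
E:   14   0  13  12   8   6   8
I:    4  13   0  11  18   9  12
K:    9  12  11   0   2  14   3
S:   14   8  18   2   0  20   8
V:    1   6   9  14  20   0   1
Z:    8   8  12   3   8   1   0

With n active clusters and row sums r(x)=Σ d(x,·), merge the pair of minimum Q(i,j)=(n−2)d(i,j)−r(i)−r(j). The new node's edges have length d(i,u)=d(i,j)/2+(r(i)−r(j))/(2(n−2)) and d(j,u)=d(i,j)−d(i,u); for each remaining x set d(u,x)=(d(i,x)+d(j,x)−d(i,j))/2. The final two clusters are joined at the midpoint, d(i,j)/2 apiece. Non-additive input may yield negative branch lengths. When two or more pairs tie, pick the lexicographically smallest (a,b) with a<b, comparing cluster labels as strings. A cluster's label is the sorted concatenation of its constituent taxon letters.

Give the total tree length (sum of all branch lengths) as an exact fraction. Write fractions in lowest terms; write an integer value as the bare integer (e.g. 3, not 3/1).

91/4

1. join K+S (d=2, Q=-111) ⇒ KS; edges |K|=-9/10, |S|=29/10
  updated: d(A,KS)=21/2, d(E,KS)=9, d(I,KS)=27/2, d(KS,V)=16, d(KS,Z)=9/2
2. join A+I (d=4, Q=-73) ⇒ AI; edges |A|=1/4, |I|=15/4
  updated: d(AI,E)=23/2, d(AI,KS)=10, d(AI,V)=3, d(AI,Z)=8
3. join AI+V (d=3, Q=-99/2) ⇒ AIV; edges |AI|=31/12, |V|=5/12
  updated: d(AIV,E)=29/4, d(AIV,KS)=23/2, d(AIV,Z)=3
4. join AIV+E (d=29/4, Q=-63/2) ⇒ AEIV; edges |AIV|=3, |E|=17/4
  updated: d(AEIV,KS)=53/8, d(AEIV,Z)=15/8
5. join AEIV+KS (d=53/8, Q=-13) ⇒ AEIKSV; edges |AEIV|=2, |KS|=37/8
  updated: d(AEIKSV,Z)=-1/8
6. join AEIKSV+Z (d=-1/8) ⇒ AEIKSVZ; edges |AEIKSV|=-1/16, |Z|=-1/16
final tree: (((((A:1/4,I:15/4):31/12,V:5/12):3,E:17/4):2,(K:-9/10,S:29/10):37/8):-1/16,Z:-1/16)
total length: 91/4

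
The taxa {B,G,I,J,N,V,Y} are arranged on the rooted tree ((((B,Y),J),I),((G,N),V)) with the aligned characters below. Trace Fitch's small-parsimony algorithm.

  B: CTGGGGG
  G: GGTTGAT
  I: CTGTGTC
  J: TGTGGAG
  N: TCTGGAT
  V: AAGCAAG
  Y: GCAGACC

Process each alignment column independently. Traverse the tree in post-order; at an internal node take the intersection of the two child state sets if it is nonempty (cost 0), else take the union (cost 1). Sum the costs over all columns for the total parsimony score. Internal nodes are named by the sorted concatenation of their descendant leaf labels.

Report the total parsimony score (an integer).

24

site 0, node BY: B={C} ∪ Y={G} → {C,G} (+1)
site 0, node BJY: BY={C,G} ∪ J={T} → {C,G,T} (+1)
site 0, node BIJY: BJY={C,G,T} ∩ I={C} → {C} (+0)
site 0, node GN: G={G} ∪ N={T} → {G,T} (+1)
site 0, node GNV: GN={G,T} ∪ V={A} → {A,G,T} (+1)
site 0, node BGIJNVY: BIJY={C} ∪ GNV={A,G,T} → {A,C,G,T} (+1)
site 1, node BY: B={T} ∪ Y={C} → {C,T} (+1)
site 1, node BJY: BY={C,T} ∪ J={G} → {C,G,T} (+1)
site 1, node BIJY: BJY={C,G,T} ∩ I={T} → {T} (+0)
site 1, node GN: G={G} ∪ N={C} → {C,G} (+1)
site 1, node GNV: GN={C,G} ∪ V={A} → {A,C,G} (+1)
site 1, node BGIJNVY: BIJY={T} ∪ GNV={A,C,G} → {A,C,G,T} (+1)
site 2, node BY: B={G} ∪ Y={A} → {A,G} (+1)
site 2, node BJY: BY={A,G} ∪ J={T} → {A,G,T} (+1)
site 2, node BIJY: BJY={A,G,T} ∩ I={G} → {G} (+0)
site 2, node GN: G={T} ∩ N={T} → {T} (+0)
site 2, node GNV: GN={T} ∪ V={G} → {G,T} (+1)
site 2, node BGIJNVY: BIJY={G} ∩ GNV={G,T} → {G} (+0)
site 3, node BY: B={G} ∩ Y={G} → {G} (+0)
site 3, node BJY: BY={G} ∩ J={G} → {G} (+0)
site 3, node BIJY: BJY={G} ∪ I={T} → {G,T} (+1)
site 3, node GN: G={T} ∪ N={G} → {G,T} (+1)
site 3, node GNV: GN={G,T} ∪ V={C} → {C,G,T} (+1)
site 3, node BGIJNVY: BIJY={G,T} ∩ GNV={C,G,T} → {G,T} (+0)
site 4, node BY: B={G} ∪ Y={A} → {A,G} (+1)
site 4, node BJY: BY={A,G} ∩ J={G} → {G} (+0)
site 4, node BIJY: BJY={G} ∩ I={G} → {G} (+0)
site 4, node GN: G={G} ∩ N={G} → {G} (+0)
site 4, node GNV: GN={G} ∪ V={A} → {A,G} (+1)
site 4, node BGIJNVY: BIJY={G} ∩ GNV={A,G} → {G} (+0)
site 5, node BY: B={G} ∪ Y={C} → {C,G} (+1)
site 5, node BJY: BY={C,G} ∪ J={A} → {A,C,G} (+1)
site 5, node BIJY: BJY={A,C,G} ∪ I={T} → {A,C,G,T} (+1)
site 5, node GN: G={A} ∩ N={A} → {A} (+0)
site 5, node GNV: GN={A} ∩ V={A} → {A} (+0)
site 5, node BGIJNVY: BIJY={A,C,G,T} ∩ GNV={A} → {A} (+0)
site 6, node BY: B={G} ∪ Y={C} → {C,G} (+1)
site 6, node BJY: BY={C,G} ∩ J={G} → {G} (+0)
site 6, node BIJY: BJY={G} ∪ I={C} → {C,G} (+1)
site 6, node GN: G={T} ∩ N={T} → {T} (+0)
site 6, node GNV: GN={T} ∪ V={G} → {G,T} (+1)
site 6, node BGIJNVY: BIJY={C,G} ∩ GNV={G,T} → {G} (+0)
per-site changes: [5, 5, 3, 3, 2, 3, 3]; total = 24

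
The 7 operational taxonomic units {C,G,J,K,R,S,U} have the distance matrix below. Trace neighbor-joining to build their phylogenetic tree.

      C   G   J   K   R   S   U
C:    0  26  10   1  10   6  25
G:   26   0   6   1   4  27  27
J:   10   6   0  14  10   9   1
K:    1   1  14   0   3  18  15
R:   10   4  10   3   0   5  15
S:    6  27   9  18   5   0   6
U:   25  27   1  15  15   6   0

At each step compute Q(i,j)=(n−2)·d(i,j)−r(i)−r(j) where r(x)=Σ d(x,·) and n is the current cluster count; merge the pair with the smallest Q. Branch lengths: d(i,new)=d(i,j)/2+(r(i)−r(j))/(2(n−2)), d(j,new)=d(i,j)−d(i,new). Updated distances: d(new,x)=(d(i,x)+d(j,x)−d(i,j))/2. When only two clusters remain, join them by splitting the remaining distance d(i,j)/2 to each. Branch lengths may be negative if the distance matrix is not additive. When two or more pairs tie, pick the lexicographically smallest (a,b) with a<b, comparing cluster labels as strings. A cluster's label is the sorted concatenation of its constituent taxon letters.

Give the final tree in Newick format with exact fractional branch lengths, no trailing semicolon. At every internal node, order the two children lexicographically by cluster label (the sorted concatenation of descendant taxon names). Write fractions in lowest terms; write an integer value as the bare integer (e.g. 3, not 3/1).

1. join G+K (d=1, Q=-138) ⇒ GK; edges |G|=22/5, |K|=-17/5
  updated: d(C,GK)=13, d(GK,J)=19/2, d(GK,R)=3, d(GK,S)=22, d(GK,U)=41/2
2. join J+U (d=1, Q=-103) ⇒ JU; edges |J|=-3, |U|=4
  updated: d(C,JU)=17, d(GK,JU)=29/2, d(JU,R)=12, d(JU,S)=7
3. join GK+R (d=3, Q=-147/2) ⇒ GKR; edges |GK|=21/4, |R|=-9/4
  updated: d(C,GKR)=10, d(GKR,JU)=47/4, d(GKR,S)=12
4. join C+GKR (d=10, Q=-187/4) ⇒ CGKR; edges |C|=77/16, |GKR|=83/16
  updated: d(CGKR,JU)=75/8, d(CGKR,S)=4
5. join CGKR+JU (d=75/8, Q=-163/8) ⇒ CGJKRU; edges |CGKR|=51/16, |JU|=99/16
  updated: d(CGJKRU,S)=13/16
6. join CGJKRU+S (d=13/16) ⇒ CGJKRSU; edges |CGJKRU|=13/32, |S|=13/32
final tree: (((C:77/16,((G:22/5,K:-17/5):21/4,R:-9/4):83/16):51/16,(J:-3,U:4):99/16):13/32,S:13/32)
total length: 403/16

(((C:77/16,((G:22/5,K:-17/5):21/4,R:-9/4):83/16):51/16,(J:-3,U:4):99/16):13/32,S:13/32)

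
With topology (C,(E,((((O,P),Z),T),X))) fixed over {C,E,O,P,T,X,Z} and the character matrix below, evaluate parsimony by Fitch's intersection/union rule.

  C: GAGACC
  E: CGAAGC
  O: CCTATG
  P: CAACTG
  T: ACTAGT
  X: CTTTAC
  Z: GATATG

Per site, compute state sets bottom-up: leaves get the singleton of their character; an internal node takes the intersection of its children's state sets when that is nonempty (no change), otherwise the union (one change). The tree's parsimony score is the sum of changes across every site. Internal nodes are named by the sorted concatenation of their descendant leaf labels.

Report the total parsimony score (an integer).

[col 0] OP: children O:{C}, P:{C} ∩→ {C}; cost 0
[col 0] OPZ: children OP:{C}, Z:{G} ∪→ {C,G}; cost 1
[col 0] OPTZ: children OPZ:{C,G}, T:{A} ∪→ {A,C,G}; cost 1
[col 0] OPTXZ: children OPTZ:{A,C,G}, X:{C} ∩→ {C}; cost 0
[col 0] EOPTXZ: children E:{C}, OPTXZ:{C} ∩→ {C}; cost 0
[col 0] CEOPTXZ: children C:{G}, EOPTXZ:{C} ∪→ {C,G}; cost 1
[col 1] OP: children O:{C}, P:{A} ∪→ {A,C}; cost 1
[col 1] OPZ: children OP:{A,C}, Z:{A} ∩→ {A}; cost 0
[col 1] OPTZ: children OPZ:{A}, T:{C} ∪→ {A,C}; cost 1
[col 1] OPTXZ: children OPTZ:{A,C}, X:{T} ∪→ {A,C,T}; cost 1
[col 1] EOPTXZ: children E:{G}, OPTXZ:{A,C,T} ∪→ {A,C,G,T}; cost 1
[col 1] CEOPTXZ: children C:{A}, EOPTXZ:{A,C,G,T} ∩→ {A}; cost 0
[col 2] OP: children O:{T}, P:{A} ∪→ {A,T}; cost 1
[col 2] OPZ: children OP:{A,T}, Z:{T} ∩→ {T}; cost 0
[col 2] OPTZ: children OPZ:{T}, T:{T} ∩→ {T}; cost 0
[col 2] OPTXZ: children OPTZ:{T}, X:{T} ∩→ {T}; cost 0
[col 2] EOPTXZ: children E:{A}, OPTXZ:{T} ∪→ {A,T}; cost 1
[col 2] CEOPTXZ: children C:{G}, EOPTXZ:{A,T} ∪→ {A,G,T}; cost 1
[col 3] OP: children O:{A}, P:{C} ∪→ {A,C}; cost 1
[col 3] OPZ: children OP:{A,C}, Z:{A} ∩→ {A}; cost 0
[col 3] OPTZ: children OPZ:{A}, T:{A} ∩→ {A}; cost 0
[col 3] OPTXZ: children OPTZ:{A}, X:{T} ∪→ {A,T}; cost 1
[col 3] EOPTXZ: children E:{A}, OPTXZ:{A,T} ∩→ {A}; cost 0
[col 3] CEOPTXZ: children C:{A}, EOPTXZ:{A} ∩→ {A}; cost 0
[col 4] OP: children O:{T}, P:{T} ∩→ {T}; cost 0
[col 4] OPZ: children OP:{T}, Z:{T} ∩→ {T}; cost 0
[col 4] OPTZ: children OPZ:{T}, T:{G} ∪→ {G,T}; cost 1
[col 4] OPTXZ: children OPTZ:{G,T}, X:{A} ∪→ {A,G,T}; cost 1
[col 4] EOPTXZ: children E:{G}, OPTXZ:{A,G,T} ∩→ {G}; cost 0
[col 4] CEOPTXZ: children C:{C}, EOPTXZ:{G} ∪→ {C,G}; cost 1
[col 5] OP: children O:{G}, P:{G} ∩→ {G}; cost 0
[col 5] OPZ: children OP:{G}, Z:{G} ∩→ {G}; cost 0
[col 5] OPTZ: children OPZ:{G}, T:{T} ∪→ {G,T}; cost 1
[col 5] OPTXZ: children OPTZ:{G,T}, X:{C} ∪→ {C,G,T}; cost 1
[col 5] EOPTXZ: children E:{C}, OPTXZ:{C,G,T} ∩→ {C}; cost 0
[col 5] CEOPTXZ: children C:{C}, EOPTXZ:{C} ∩→ {C}; cost 0
per-site changes: [3, 4, 3, 2, 3, 2]; total = 17

17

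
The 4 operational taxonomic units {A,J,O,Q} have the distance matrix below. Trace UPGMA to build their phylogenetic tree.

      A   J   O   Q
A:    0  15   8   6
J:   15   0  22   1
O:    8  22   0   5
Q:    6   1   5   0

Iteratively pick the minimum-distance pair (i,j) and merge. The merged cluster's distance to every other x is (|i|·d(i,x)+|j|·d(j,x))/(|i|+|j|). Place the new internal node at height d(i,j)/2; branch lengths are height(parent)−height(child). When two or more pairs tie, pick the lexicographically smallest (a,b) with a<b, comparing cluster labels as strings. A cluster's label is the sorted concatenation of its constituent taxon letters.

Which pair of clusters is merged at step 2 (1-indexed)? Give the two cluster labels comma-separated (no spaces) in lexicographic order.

step 1: merge (J,Q) at d=1; branch lengths J→1/2, Q→1/2; new cluster JQ
  updated: d(A,JQ)=21/2, d(JQ,O)=27/2
step 2: merge (A,O) at d=8; branch lengths A→4, O→4; new cluster AO
  updated: d(AO,JQ)=12
step 3: merge (AO,JQ) at d=12; branch lengths AO→2, JQ→11/2; new cluster AJOQ
final tree: ((A:4,O:4):2,(J:1/2,Q:1/2):11/2)
total length: 33/2

A,O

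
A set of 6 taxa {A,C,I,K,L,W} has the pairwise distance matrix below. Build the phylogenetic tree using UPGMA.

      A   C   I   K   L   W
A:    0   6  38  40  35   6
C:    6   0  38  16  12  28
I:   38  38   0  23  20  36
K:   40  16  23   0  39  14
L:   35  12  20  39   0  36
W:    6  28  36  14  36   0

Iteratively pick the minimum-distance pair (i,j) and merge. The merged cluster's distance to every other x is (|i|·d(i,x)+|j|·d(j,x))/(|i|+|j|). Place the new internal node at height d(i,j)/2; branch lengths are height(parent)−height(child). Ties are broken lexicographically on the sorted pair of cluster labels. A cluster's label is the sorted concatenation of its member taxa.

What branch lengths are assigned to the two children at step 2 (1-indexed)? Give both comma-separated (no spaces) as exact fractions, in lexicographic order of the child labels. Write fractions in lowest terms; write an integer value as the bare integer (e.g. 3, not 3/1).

7,7

1. join A+C (d=6) ⇒ AC; edges |A|=3, |C|=3
  updated: d(AC,I)=38, d(AC,K)=28, d(AC,L)=47/2, d(AC,W)=17
2. join K+W (d=14) ⇒ KW; edges |K|=7, |W|=7
  updated: d(AC,KW)=45/2, d(I,KW)=59/2, d(KW,L)=75/2
3. join I+L (d=20) ⇒ IL; edges |I|=10, |L|=10
  updated: d(AC,IL)=123/4, d(IL,KW)=67/2
4. join AC+KW (d=45/2) ⇒ ACKW; edges |AC|=33/4, |KW|=17/4
  updated: d(ACKW,IL)=257/8
5. join ACKW+IL (d=257/8) ⇒ ACIKLW; edges |ACKW|=77/16, |IL|=97/16
final tree: (((A:3,C:3):33/4,(K:7,W:7):17/4):77/16,(I:10,L:10):97/16)
total length: 507/8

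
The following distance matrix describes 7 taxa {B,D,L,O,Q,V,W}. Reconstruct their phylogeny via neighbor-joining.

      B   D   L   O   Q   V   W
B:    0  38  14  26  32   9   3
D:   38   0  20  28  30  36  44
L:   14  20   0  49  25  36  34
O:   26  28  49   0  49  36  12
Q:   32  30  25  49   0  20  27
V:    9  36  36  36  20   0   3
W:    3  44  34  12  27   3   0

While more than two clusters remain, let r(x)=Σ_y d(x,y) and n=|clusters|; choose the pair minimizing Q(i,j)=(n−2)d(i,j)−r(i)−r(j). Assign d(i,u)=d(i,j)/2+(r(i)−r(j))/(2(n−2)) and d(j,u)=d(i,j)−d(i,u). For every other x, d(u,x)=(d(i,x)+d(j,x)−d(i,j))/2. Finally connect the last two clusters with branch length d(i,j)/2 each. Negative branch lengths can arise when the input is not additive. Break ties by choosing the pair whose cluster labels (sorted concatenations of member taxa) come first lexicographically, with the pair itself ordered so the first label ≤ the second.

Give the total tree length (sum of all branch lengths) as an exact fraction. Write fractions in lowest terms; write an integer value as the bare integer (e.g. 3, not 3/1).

2399/32

iteration 1: select D,L (d=20, Q=-274); attach at lengths (59/5, 41/5); label the merged cluster DL
  updated: d(B,DL)=16, d(DL,O)=57/2, d(DL,Q)=35/2, d(DL,V)=26, d(DL,W)=29
iteration 2: select DL,Q (d=35/2, Q=-385/2); attach at lengths (83/16, 197/16); label the merged cluster DLQ
  updated: d(B,DLQ)=61/4, d(DLQ,O)=30, d(DLQ,V)=57/4, d(DLQ,W)=77/4
iteration 3: select O,W (d=12, Q=-421/4); attach at lengths (137/8, -41/8); label the merged cluster OW
  updated: d(B,OW)=17/2, d(DLQ,OW)=149/8, d(OW,V)=27/2
iteration 4: select B,OW (d=17/2, Q=-451/8); attach at lengths (73/32, 199/32); label the merged cluster BOW
  updated: d(BOW,DLQ)=203/16, d(BOW,V)=7
iteration 5: select BOW,DLQ (d=203/16, Q=-543/16); attach at lengths (87/32, 319/32); label the merged cluster BDLOQW
  updated: d(BDLOQW,V)=137/32
iteration 6: select BDLOQW,V (d=137/32); attach at lengths (137/64, 137/64); label the merged cluster BDLOQVW
final tree: (((B:73/32,(O:137/8,W:-41/8):199/32):87/32,((D:59/5,L:41/5):83/16,Q:197/16):319/32):137/64,V:137/64)
total length: 2399/32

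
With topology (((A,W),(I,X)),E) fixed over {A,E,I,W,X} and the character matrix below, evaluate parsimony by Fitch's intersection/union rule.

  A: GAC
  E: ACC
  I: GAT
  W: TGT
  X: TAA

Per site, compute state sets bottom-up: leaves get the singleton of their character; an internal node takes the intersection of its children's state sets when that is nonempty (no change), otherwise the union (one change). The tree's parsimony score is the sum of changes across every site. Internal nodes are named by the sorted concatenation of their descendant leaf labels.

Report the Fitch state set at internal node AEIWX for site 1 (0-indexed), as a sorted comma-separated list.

A,C

AW@0: {G} ∪ {T} = {G,T} (union, +1)
IX@0: {G} ∪ {T} = {G,T} (union, +1)
AIWX@0: {G,T} ∩ {G,T} = {G,T} (intersection, +0)
AEIWX@0: {G,T} ∪ {A} = {A,G,T} (union, +1)
AW@1: {A} ∪ {G} = {A,G} (union, +1)
IX@1: {A} ∩ {A} = {A} (intersection, +0)
AIWX@1: {A,G} ∩ {A} = {A} (intersection, +0)
AEIWX@1: {A} ∪ {C} = {A,C} (union, +1)
AW@2: {C} ∪ {T} = {C,T} (union, +1)
IX@2: {T} ∪ {A} = {A,T} (union, +1)
AIWX@2: {C,T} ∩ {A,T} = {T} (intersection, +0)
AEIWX@2: {T} ∪ {C} = {C,T} (union, +1)
per-site changes: [3, 2, 3]; total = 8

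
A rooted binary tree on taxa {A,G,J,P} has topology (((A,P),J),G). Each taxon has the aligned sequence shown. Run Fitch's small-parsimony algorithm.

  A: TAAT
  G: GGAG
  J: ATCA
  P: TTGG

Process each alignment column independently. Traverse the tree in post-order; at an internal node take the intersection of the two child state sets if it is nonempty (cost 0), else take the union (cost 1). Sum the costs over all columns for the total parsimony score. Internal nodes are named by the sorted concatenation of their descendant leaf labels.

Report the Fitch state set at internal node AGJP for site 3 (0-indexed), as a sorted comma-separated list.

G

AP@0: {T} ∩ {T} = {T} (intersection, +0)
AJP@0: {T} ∪ {A} = {A,T} (union, +1)
AGJP@0: {A,T} ∪ {G} = {A,G,T} (union, +1)
AP@1: {A} ∪ {T} = {A,T} (union, +1)
AJP@1: {A,T} ∩ {T} = {T} (intersection, +0)
AGJP@1: {T} ∪ {G} = {G,T} (union, +1)
AP@2: {A} ∪ {G} = {A,G} (union, +1)
AJP@2: {A,G} ∪ {C} = {A,C,G} (union, +1)
AGJP@2: {A,C,G} ∩ {A} = {A} (intersection, +0)
AP@3: {T} ∪ {G} = {G,T} (union, +1)
AJP@3: {G,T} ∪ {A} = {A,G,T} (union, +1)
AGJP@3: {A,G,T} ∩ {G} = {G} (intersection, +0)
per-site changes: [2, 2, 2, 2]; total = 8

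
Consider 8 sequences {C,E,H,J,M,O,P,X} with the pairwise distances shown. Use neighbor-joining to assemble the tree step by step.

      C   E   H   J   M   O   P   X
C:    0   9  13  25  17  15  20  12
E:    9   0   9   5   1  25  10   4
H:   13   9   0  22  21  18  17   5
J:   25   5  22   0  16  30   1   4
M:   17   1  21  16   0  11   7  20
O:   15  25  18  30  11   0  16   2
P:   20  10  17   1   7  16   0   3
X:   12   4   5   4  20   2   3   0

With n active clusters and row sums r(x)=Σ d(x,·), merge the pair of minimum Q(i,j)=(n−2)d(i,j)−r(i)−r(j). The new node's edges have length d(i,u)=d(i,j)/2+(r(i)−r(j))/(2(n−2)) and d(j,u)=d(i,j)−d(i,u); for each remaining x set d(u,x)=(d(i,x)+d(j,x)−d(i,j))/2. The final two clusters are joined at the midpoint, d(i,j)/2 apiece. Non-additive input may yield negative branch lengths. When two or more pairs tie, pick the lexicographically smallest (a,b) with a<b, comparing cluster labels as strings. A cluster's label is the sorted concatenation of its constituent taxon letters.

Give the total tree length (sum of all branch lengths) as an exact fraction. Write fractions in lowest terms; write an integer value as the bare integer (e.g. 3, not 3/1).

1. join J+P (d=1, Q=-171) ⇒ JP; edges |J|=35/12, |P|=-23/12
  updated: d(C,JP)=22, d(E,JP)=7, d(H,JP)=19, d(JP,M)=11, d(JP,O)=45/2, d(JP,X)=3
2. join E+M (d=1, Q=-131) ⇒ EM; edges |E|=-21/10, |M|=31/10
  updated: d(C,EM)=25/2, d(EM,H)=29/2, d(EM,JP)=17/2, d(EM,O)=35/2, d(EM,X)=23/2
3. join EM+JP (d=17/2, Q=-211/2) ⇒ EJMP; edges |EM|=47/16, |JP|=89/16
  updated: d(C,EJMP)=13, d(EJMP,H)=25/2, d(EJMP,O)=63/4, d(EJMP,X)=3
4. join O+X (d=2, Q=-267/4) ⇒ OX; edges |O|=139/24, |X|=-91/24
  updated: d(C,OX)=25/2, d(EJMP,OX)=67/8, d(H,OX)=21/2
5. join C+H (d=13, Q=-97/2) ⇒ CH; edges |C|=57/8, |H|=47/8
  updated: d(CH,EJMP)=25/4, d(CH,OX)=5
6. join CH+EJMP (d=25/4, Q=-157/8) ⇒ CEHJMP; edges |CH|=23/16, |EJMP|=77/16
  updated: d(CEHJMP,OX)=57/16
7. join CEHJMP+OX (d=57/16) ⇒ CEHJMOPX; edges |CEHJMP|=57/32, |OX|=57/32
final tree: (((C:57/8,H:47/8):23/16,((E:-21/10,M:31/10):47/16,(J:35/12,P:-23/12):89/16):77/16):57/32,(O:139/24,X:-91/24):57/32)
total length: 565/16

565/16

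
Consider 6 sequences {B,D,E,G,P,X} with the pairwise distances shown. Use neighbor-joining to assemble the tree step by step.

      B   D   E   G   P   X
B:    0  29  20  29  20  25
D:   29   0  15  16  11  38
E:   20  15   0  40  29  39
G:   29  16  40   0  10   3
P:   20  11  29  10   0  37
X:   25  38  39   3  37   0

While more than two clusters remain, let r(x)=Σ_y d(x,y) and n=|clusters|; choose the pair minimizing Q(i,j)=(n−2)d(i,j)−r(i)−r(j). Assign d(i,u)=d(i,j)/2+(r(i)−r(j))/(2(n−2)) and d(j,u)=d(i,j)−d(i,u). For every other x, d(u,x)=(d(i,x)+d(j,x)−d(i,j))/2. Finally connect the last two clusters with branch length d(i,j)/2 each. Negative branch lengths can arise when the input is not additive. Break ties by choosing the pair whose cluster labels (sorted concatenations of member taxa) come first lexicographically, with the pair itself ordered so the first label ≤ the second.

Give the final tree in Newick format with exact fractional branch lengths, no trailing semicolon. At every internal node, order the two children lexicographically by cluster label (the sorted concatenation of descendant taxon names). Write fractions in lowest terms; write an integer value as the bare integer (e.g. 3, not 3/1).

step 1: merge (G,X) at d=3, Q=-228; branch lengths G→-4, X→7; new cluster GX
  updated: d(B,GX)=51/2, d(D,GX)=51/2, d(E,GX)=38, d(GX,P)=22
step 2: merge (D,E) at d=15, Q=-275/2; branch lengths D→47/12, E→133/12; new cluster DE
  updated: d(B,DE)=17, d(DE,GX)=97/4, d(DE,P)=25/2
step 3: merge (B,GX) at d=51/2, Q=-333/4; branch lengths B→167/16, GX→241/16; new cluster BGX
  updated: d(BGX,DE)=63/8, d(BGX,P)=33/4
step 4: merge (BGX,DE) at d=63/8, Q=-229/8; branch lengths BGX→29/16, DE→97/16; new cluster BDEGX
  updated: d(BDEGX,P)=103/16
step 5: merge (BDEGX,P) at d=103/16; branch lengths BDEGX→103/32, P→103/32; new cluster BDEGPX
final tree: (((B:167/16,(G:-4,X:7):241/16):29/16,(D:47/12,E:133/12):97/16):103/32,P:103/32)
total length: 925/16

(((B:167/16,(G:-4,X:7):241/16):29/16,(D:47/12,E:133/12):97/16):103/32,P:103/32)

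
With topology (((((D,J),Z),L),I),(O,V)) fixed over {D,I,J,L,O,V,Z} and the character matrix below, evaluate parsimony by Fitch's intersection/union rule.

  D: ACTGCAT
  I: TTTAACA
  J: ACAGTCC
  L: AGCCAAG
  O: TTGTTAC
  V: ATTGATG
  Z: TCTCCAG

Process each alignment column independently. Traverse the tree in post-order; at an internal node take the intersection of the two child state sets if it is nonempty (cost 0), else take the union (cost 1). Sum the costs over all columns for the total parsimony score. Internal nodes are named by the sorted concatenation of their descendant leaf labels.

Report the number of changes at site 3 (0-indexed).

4

DJ@0: {A} ∩ {A} = {A} (intersection, +0)
DJZ@0: {A} ∪ {T} = {A,T} (union, +1)
DJLZ@0: {A,T} ∩ {A} = {A} (intersection, +0)
DIJLZ@0: {A} ∪ {T} = {A,T} (union, +1)
OV@0: {T} ∪ {A} = {A,T} (union, +1)
DIJLOVZ@0: {A,T} ∩ {A,T} = {A,T} (intersection, +0)
DJ@1: {C} ∩ {C} = {C} (intersection, +0)
DJZ@1: {C} ∩ {C} = {C} (intersection, +0)
DJLZ@1: {C} ∪ {G} = {C,G} (union, +1)
DIJLZ@1: {C,G} ∪ {T} = {C,G,T} (union, +1)
OV@1: {T} ∩ {T} = {T} (intersection, +0)
DIJLOVZ@1: {C,G,T} ∩ {T} = {T} (intersection, +0)
DJ@2: {T} ∪ {A} = {A,T} (union, +1)
DJZ@2: {A,T} ∩ {T} = {T} (intersection, +0)
DJLZ@2: {T} ∪ {C} = {C,T} (union, +1)
DIJLZ@2: {C,T} ∩ {T} = {T} (intersection, +0)
OV@2: {G} ∪ {T} = {G,T} (union, +1)
DIJLOVZ@2: {T} ∩ {G,T} = {T} (intersection, +0)
DJ@3: {G} ∩ {G} = {G} (intersection, +0)
DJZ@3: {G} ∪ {C} = {C,G} (union, +1)
DJLZ@3: {C,G} ∩ {C} = {C} (intersection, +0)
DIJLZ@3: {C} ∪ {A} = {A,C} (union, +1)
OV@3: {T} ∪ {G} = {G,T} (union, +1)
DIJLOVZ@3: {A,C} ∪ {G,T} = {A,C,G,T} (union, +1)
DJ@4: {C} ∪ {T} = {C,T} (union, +1)
DJZ@4: {C,T} ∩ {C} = {C} (intersection, +0)
DJLZ@4: {C} ∪ {A} = {A,C} (union, +1)
DIJLZ@4: {A,C} ∩ {A} = {A} (intersection, +0)
OV@4: {T} ∪ {A} = {A,T} (union, +1)
DIJLOVZ@4: {A} ∩ {A,T} = {A} (intersection, +0)
DJ@5: {A} ∪ {C} = {A,C} (union, +1)
DJZ@5: {A,C} ∩ {A} = {A} (intersection, +0)
DJLZ@5: {A} ∩ {A} = {A} (intersection, +0)
DIJLZ@5: {A} ∪ {C} = {A,C} (union, +1)
OV@5: {A} ∪ {T} = {A,T} (union, +1)
DIJLOVZ@5: {A,C} ∩ {A,T} = {A} (intersection, +0)
DJ@6: {T} ∪ {C} = {C,T} (union, +1)
DJZ@6: {C,T} ∪ {G} = {C,G,T} (union, +1)
DJLZ@6: {C,G,T} ∩ {G} = {G} (intersection, +0)
DIJLZ@6: {G} ∪ {A} = {A,G} (union, +1)
OV@6: {C} ∪ {G} = {C,G} (union, +1)
DIJLOVZ@6: {A,G} ∩ {C,G} = {G} (intersection, +0)
per-site changes: [3, 2, 3, 4, 3, 3, 4]; total = 22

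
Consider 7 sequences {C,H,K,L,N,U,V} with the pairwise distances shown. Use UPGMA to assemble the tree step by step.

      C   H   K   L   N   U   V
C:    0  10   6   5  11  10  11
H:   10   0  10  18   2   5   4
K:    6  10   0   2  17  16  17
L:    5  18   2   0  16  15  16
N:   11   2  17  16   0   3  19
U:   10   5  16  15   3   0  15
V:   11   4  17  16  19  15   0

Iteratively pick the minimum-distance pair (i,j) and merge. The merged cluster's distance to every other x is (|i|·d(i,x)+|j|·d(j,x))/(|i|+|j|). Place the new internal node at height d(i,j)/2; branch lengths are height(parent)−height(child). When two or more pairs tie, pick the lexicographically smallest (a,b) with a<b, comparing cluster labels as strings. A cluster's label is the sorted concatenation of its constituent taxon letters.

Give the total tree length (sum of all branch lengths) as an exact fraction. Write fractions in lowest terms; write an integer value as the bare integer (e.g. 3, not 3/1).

step 1: merge (H,N) at d=2; branch lengths H→1, N→1; new cluster HN
  updated: d(C,HN)=21/2, d(HN,K)=27/2, d(HN,L)=17, d(HN,U)=4, d(HN,V)=23/2
step 2: merge (K,L) at d=2; branch lengths K→1, L→1; new cluster KL
  updated: d(C,KL)=11/2, d(HN,KL)=61/4, d(KL,U)=31/2, d(KL,V)=33/2
step 3: merge (HN,U) at d=4; branch lengths HN→1, U→2; new cluster HNU
  updated: d(C,HNU)=31/3, d(HNU,KL)=46/3, d(HNU,V)=38/3
step 4: merge (C,KL) at d=11/2; branch lengths C→11/4, KL→7/4; new cluster CKL
  updated: d(CKL,HNU)=41/3, d(CKL,V)=44/3
step 5: merge (HNU,V) at d=38/3; branch lengths HNU→13/3, V→19/3; new cluster HNUV
  updated: d(CKL,HNUV)=167/12
step 6: merge (CKL,HNUV) at d=167/12; branch lengths CKL→101/24, HNUV→5/8; new cluster CHKLNUV
final tree: ((C:11/4,(K:1,L:1):7/4):101/24,(((H:1,N:1):1,U:2):13/3,V:19/3):5/8)
total length: 27

27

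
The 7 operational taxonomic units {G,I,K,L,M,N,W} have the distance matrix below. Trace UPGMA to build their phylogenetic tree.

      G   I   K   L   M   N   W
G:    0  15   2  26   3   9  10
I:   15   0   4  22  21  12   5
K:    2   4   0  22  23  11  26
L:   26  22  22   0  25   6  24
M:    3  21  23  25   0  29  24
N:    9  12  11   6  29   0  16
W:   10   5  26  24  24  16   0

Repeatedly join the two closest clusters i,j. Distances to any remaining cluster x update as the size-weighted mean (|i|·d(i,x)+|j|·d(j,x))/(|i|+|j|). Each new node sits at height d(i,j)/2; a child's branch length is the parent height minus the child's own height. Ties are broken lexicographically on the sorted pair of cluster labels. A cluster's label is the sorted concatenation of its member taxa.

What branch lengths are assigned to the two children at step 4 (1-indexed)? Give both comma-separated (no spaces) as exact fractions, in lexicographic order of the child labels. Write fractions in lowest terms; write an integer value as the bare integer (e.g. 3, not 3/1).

step 1: merge (G,K) at d=2; branch lengths G→1, K→1; new cluster GK
  updated: d(GK,I)=19/2, d(GK,L)=24, d(GK,M)=13, d(GK,N)=10, d(GK,W)=18
step 2: merge (I,W) at d=5; branch lengths I→5/2, W→5/2; new cluster IW
  updated: d(GK,IW)=55/4, d(IW,L)=23, d(IW,M)=45/2, d(IW,N)=14
step 3: merge (L,N) at d=6; branch lengths L→3, N→3; new cluster LN
  updated: d(GK,LN)=17, d(IW,LN)=37/2, d(LN,M)=27
step 4: merge (GK,M) at d=13; branch lengths GK→11/2, M→13/2; new cluster GKM
  updated: d(GKM,IW)=50/3, d(GKM,LN)=61/3
step 5: merge (GKM,IW) at d=50/3; branch lengths GKM→11/6, IW→35/6; new cluster GIKMW
  updated: d(GIKMW,LN)=98/5
step 6: merge (GIKMW,LN) at d=98/5; branch lengths GIKMW→22/15, LN→34/5; new cluster GIKLMNW
final tree: ((((G:1,K:1):11/2,M:13/2):11/6,(I:5/2,W:5/2):35/6):22/15,(L:3,N:3):34/5)
total length: 614/15

11/2,13/2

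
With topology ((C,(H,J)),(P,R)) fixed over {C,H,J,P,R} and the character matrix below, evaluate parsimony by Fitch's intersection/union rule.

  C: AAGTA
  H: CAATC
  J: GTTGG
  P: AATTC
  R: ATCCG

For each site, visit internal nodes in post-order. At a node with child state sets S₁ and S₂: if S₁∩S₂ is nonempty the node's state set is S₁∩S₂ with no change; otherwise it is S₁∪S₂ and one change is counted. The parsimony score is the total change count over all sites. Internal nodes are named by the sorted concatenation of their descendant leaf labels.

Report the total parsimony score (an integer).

12

site 0, node HJ: H={C} ∪ J={G} → {C,G} (+1)
site 0, node CHJ: C={A} ∪ HJ={C,G} → {A,C,G} (+1)
site 0, node PR: P={A} ∩ R={A} → {A} (+0)
site 0, node CHJPR: CHJ={A,C,G} ∩ PR={A} → {A} (+0)
site 1, node HJ: H={A} ∪ J={T} → {A,T} (+1)
site 1, node CHJ: C={A} ∩ HJ={A,T} → {A} (+0)
site 1, node PR: P={A} ∪ R={T} → {A,T} (+1)
site 1, node CHJPR: CHJ={A} ∩ PR={A,T} → {A} (+0)
site 2, node HJ: H={A} ∪ J={T} → {A,T} (+1)
site 2, node CHJ: C={G} ∪ HJ={A,T} → {A,G,T} (+1)
site 2, node PR: P={T} ∪ R={C} → {C,T} (+1)
site 2, node CHJPR: CHJ={A,G,T} ∩ PR={C,T} → {T} (+0)
site 3, node HJ: H={T} ∪ J={G} → {G,T} (+1)
site 3, node CHJ: C={T} ∩ HJ={G,T} → {T} (+0)
site 3, node PR: P={T} ∪ R={C} → {C,T} (+1)
site 3, node CHJPR: CHJ={T} ∩ PR={C,T} → {T} (+0)
site 4, node HJ: H={C} ∪ J={G} → {C,G} (+1)
site 4, node CHJ: C={A} ∪ HJ={C,G} → {A,C,G} (+1)
site 4, node PR: P={C} ∪ R={G} → {C,G} (+1)
site 4, node CHJPR: CHJ={A,C,G} ∩ PR={C,G} → {C,G} (+0)
per-site changes: [2, 2, 3, 2, 3]; total = 12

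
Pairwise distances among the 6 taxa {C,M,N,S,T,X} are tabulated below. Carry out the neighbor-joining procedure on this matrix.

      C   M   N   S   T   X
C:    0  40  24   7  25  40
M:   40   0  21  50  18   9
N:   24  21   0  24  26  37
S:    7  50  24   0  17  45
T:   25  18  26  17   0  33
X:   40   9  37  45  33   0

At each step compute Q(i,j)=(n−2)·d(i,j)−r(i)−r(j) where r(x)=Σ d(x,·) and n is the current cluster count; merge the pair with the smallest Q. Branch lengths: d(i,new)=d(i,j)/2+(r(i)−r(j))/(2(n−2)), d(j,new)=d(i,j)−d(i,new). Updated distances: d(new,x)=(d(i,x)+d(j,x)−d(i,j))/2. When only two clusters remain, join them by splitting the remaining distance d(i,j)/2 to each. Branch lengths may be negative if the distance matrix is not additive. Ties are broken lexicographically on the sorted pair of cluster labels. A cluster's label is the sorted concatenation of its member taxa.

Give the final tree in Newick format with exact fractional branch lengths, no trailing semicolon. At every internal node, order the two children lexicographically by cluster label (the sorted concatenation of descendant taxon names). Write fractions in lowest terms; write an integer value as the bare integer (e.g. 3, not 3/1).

((((C:43/12,S:41/12):175/16,N:153/16):83/16,(M:5/4,X:31/4):235/16):101/32,T:101/32)

iteration 1: select M,X (d=9, Q=-266); attach at lengths (5/4, 31/4); label the merged cluster MX
  updated: d(C,MX)=71/2, d(MX,N)=49/2, d(MX,S)=43, d(MX,T)=21
iteration 2: select C,S (d=7, Q=-323/2); attach at lengths (43/12, 41/12); label the merged cluster CS
  updated: d(CS,MX)=143/4, d(CS,N)=41/2, d(CS,T)=35/2
iteration 3: select CS,N (d=41/2, Q=-415/4); attach at lengths (175/16, 153/16); label the merged cluster CNS
  updated: d(CNS,MX)=159/8, d(CNS,T)=23/2
iteration 4: select CNS,MX (d=159/8, Q=-419/8); attach at lengths (83/16, 235/16); label the merged cluster CMNSX
  updated: d(CMNSX,T)=101/16
iteration 5: select CMNSX,T (d=101/16); attach at lengths (101/32, 101/32); label the merged cluster CMNSTX
final tree: ((((C:43/12,S:41/12):175/16,N:153/16):83/16,(M:5/4,X:31/4):235/16):101/32,T:101/32)
total length: 1003/16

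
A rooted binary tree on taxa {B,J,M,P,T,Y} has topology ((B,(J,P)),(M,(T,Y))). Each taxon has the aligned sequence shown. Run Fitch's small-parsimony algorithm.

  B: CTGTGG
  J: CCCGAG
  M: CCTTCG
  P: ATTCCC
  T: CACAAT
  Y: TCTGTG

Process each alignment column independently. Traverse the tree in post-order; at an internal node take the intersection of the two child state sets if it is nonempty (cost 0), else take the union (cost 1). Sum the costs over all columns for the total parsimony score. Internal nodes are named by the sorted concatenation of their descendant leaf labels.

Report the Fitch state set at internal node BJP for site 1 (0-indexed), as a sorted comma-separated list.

[col 0] JP: children J:{C}, P:{A} ∪→ {A,C}; cost 1
[col 0] BJP: children B:{C}, JP:{A,C} ∩→ {C}; cost 0
[col 0] TY: children T:{C}, Y:{T} ∪→ {C,T}; cost 1
[col 0] MTY: children M:{C}, TY:{C,T} ∩→ {C}; cost 0
[col 0] BJMPTY: children BJP:{C}, MTY:{C} ∩→ {C}; cost 0
[col 1] JP: children J:{C}, P:{T} ∪→ {C,T}; cost 1
[col 1] BJP: children B:{T}, JP:{C,T} ∩→ {T}; cost 0
[col 1] TY: children T:{A}, Y:{C} ∪→ {A,C}; cost 1
[col 1] MTY: children M:{C}, TY:{A,C} ∩→ {C}; cost 0
[col 1] BJMPTY: children BJP:{T}, MTY:{C} ∪→ {C,T}; cost 1
[col 2] JP: children J:{C}, P:{T} ∪→ {C,T}; cost 1
[col 2] BJP: children B:{G}, JP:{C,T} ∪→ {C,G,T}; cost 1
[col 2] TY: children T:{C}, Y:{T} ∪→ {C,T}; cost 1
[col 2] MTY: children M:{T}, TY:{C,T} ∩→ {T}; cost 0
[col 2] BJMPTY: children BJP:{C,G,T}, MTY:{T} ∩→ {T}; cost 0
[col 3] JP: children J:{G}, P:{C} ∪→ {C,G}; cost 1
[col 3] BJP: children B:{T}, JP:{C,G} ∪→ {C,G,T}; cost 1
[col 3] TY: children T:{A}, Y:{G} ∪→ {A,G}; cost 1
[col 3] MTY: children M:{T}, TY:{A,G} ∪→ {A,G,T}; cost 1
[col 3] BJMPTY: children BJP:{C,G,T}, MTY:{A,G,T} ∩→ {G,T}; cost 0
[col 4] JP: children J:{A}, P:{C} ∪→ {A,C}; cost 1
[col 4] BJP: children B:{G}, JP:{A,C} ∪→ {A,C,G}; cost 1
[col 4] TY: children T:{A}, Y:{T} ∪→ {A,T}; cost 1
[col 4] MTY: children M:{C}, TY:{A,T} ∪→ {A,C,T}; cost 1
[col 4] BJMPTY: children BJP:{A,C,G}, MTY:{A,C,T} ∩→ {A,C}; cost 0
[col 5] JP: children J:{G}, P:{C} ∪→ {C,G}; cost 1
[col 5] BJP: children B:{G}, JP:{C,G} ∩→ {G}; cost 0
[col 5] TY: children T:{T}, Y:{G} ∪→ {G,T}; cost 1
[col 5] MTY: children M:{G}, TY:{G,T} ∩→ {G}; cost 0
[col 5] BJMPTY: children BJP:{G}, MTY:{G} ∩→ {G}; cost 0
per-site changes: [2, 3, 3, 4, 4, 2]; total = 18

T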